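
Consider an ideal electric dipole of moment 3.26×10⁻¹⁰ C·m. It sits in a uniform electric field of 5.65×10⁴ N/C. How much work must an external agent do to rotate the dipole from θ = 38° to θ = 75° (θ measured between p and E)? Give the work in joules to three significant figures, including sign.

W ≈ 9.75×10⁻⁶ J

W_ext = ΔU = U(θ₂) − U(θ₁) = −pE cosθ₂ − (−pE cosθ₁) = pE(cosθ₁ − cosθ₂).
W = (3.26×10⁻¹⁰)(5.65×10⁴)·(cos38° − cos75°) = (1.842×10⁻⁵)·(+0.5292) = 9.747×10⁻⁶ J.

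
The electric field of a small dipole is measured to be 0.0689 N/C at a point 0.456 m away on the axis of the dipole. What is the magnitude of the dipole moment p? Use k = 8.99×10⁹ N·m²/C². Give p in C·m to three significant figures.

p ≈ 3.63×10⁻¹³ C·m

On axis E = 2kp/r³, so p = Er³/(2k).
p = (0.0689)·(0.456)³ / (2·8.99×10⁹) = 3.633×10⁻¹³ C·m.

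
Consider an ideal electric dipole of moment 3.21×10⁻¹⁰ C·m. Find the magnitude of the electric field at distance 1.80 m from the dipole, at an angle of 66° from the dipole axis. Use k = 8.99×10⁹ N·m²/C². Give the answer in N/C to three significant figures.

E ≈ 0.605 N/C

At angle θ the dipole field magnitude is E = (kp/r³)·√(1 + 3cos²θ).
kp/r³ = (8.99×10⁹)(3.21×10⁻¹⁰) / (1.80)³ = 0.4948 N/C.
√(1 + 3cos²66°) = √(1 + 3·0.1654) = √1.4963 ≈ 1.2232.
E ≈ 0.4948 × 1.223 = 0.6053 N/C.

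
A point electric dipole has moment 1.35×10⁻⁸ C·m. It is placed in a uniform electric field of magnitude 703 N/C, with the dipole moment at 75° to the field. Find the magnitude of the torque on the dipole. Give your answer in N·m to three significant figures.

Torque on an electric dipole: τ = pE sinθ.
τ = (1.35×10⁻⁸)(703)·sin75° = 9.167×10⁻⁶ N·m.

τ ≈ 9.17×10⁻⁶ N·m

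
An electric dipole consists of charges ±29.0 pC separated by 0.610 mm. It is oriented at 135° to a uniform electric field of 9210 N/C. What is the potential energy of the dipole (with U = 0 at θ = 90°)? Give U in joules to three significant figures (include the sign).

Dipole moment p = qd = (2.90×10⁻¹¹ C)(6.10×10⁻⁴ m) = 1.769×10⁻¹⁴ C·m.
U = −p·E = −pE cosθ.
U = −(1.769×10⁻¹⁴)(9210)·cos135° = 1.152×10⁻¹⁰ J.

U ≈ 1.15×10⁻¹⁰ J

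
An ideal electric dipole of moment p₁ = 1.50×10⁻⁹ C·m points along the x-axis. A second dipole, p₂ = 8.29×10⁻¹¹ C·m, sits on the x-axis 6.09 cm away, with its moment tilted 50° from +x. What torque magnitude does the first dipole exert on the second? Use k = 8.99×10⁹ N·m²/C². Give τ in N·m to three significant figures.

τ ≈ 7.58×10⁻⁶ N·m

The second dipole sits on the axis of the first, so the field there is axial: E₁ = 2kp₁/r³ along +x.
E₁ = 2(8.99×10⁹)(1.50×10⁻⁹)/(0.0609)³ = 1.194×10⁵ N/C.
Torque on the second dipole: τ = p₂ E₁ sinθ.
τ = (8.29×10⁻¹¹)(1.194×10⁵)·sin50° = 7.583×10⁻⁶ N·m.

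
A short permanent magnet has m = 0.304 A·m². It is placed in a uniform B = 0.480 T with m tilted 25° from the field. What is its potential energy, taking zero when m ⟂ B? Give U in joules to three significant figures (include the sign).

U ≈ -0.132 J

U = −m·B = −mB cosθ.
U = −(0.304)(0.480)·cos25° = -0.1322 J.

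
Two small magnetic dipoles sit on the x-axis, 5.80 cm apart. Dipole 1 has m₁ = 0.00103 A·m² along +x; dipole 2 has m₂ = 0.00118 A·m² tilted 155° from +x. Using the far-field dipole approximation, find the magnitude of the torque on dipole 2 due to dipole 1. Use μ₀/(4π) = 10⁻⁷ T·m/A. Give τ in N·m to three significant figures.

τ ≈ 5.27×10⁻¹⁰ N·m

Dipole B is on the axis of dipole A, so B₁ there is axial: B₁ = (μ₀/4π)·2m₁/r³ along +x.
B₁ = 2(10⁻⁷)(0.00103)/(0.0580)³ = 1.056×10⁻⁶ T.
τ = m₂ B₁ sinθ.
τ = (0.00118)(1.056×10⁻⁶)·sin155° = 5.265×10⁻¹⁰ N·m.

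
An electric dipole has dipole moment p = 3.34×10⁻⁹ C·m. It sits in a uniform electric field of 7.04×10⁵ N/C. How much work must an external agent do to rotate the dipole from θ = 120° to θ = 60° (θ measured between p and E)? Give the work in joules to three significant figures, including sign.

W ≈ -0.00235 J

W_ext = ΔU = U(θ₂) − U(θ₁) = −pE cosθ₂ − (−pE cosθ₁) = pE(cosθ₁ − cosθ₂).
W = (3.34×10⁻⁹)(7.04×10⁵)·(cos120° − cos60°) = (0.002351)·(-1.0000) = -0.002351 J.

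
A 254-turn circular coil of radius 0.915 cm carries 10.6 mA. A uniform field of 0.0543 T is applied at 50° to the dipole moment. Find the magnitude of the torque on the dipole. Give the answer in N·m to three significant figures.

τ ≈ 2.95×10⁻⁵ N·m

m = NIA = NIπa² = 254·(0.0106)·π·(0.00915)² = 7.082×10⁻⁴ A·m².
Torque on a magnetic dipole: τ = mB sinθ.
τ = (7.082×10⁻⁴)(0.0543)·sin50° = 2.946×10⁻⁵ N·m.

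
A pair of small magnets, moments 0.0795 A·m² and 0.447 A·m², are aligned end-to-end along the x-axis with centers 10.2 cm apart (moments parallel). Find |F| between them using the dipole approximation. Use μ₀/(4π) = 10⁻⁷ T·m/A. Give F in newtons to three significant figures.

On-axis B of dipole 1: B = (μ₀/4π)·2m₁/r³. Force on dipole 2: F = m₂·dB/dr.
dB/dr = −(μ₀/4π)·6m₁/r⁴, so |F| = (μ₀/4π)·6m₁m₂/r⁴.
F = 6(10⁻⁷)(0.0795)(0.447)/(0.102)⁴ = 1.970×10⁻⁴ N.

F ≈ 1.97×10⁻⁴ N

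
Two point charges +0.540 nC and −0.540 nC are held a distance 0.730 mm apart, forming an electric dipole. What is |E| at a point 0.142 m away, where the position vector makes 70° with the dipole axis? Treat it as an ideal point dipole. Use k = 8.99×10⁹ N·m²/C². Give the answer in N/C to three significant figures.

E ≈ 1.44 N/C

Dipole moment p = qd = (5.40×10⁻¹⁰ C)(7.30×10⁻⁴ m) = 3.942×10⁻¹³ C·m.
At angle θ the dipole field magnitude is E = (kp/r³)·√(1 + 3cos²θ).
kp/r³ = (8.99×10⁹)(3.942×10⁻¹³) / (0.142)³ = 1.238 N/C.
√(1 + 3cos²70°) = √(1 + 3·0.1170) = √1.3509 ≈ 1.1623.
E ≈ 1.238 × 1.162 = 1.439 N/C.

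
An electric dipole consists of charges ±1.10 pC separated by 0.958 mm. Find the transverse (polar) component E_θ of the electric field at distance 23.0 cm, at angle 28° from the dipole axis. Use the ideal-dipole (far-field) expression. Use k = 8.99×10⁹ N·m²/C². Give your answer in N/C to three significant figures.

Dipole moment p = qd = (1.10×10⁻¹² C)(9.58×10⁻⁴ m) = 1.054×10⁻¹⁵ C·m.
For a dipole, E_θ = (kp sinθ)/r³.
kp/r³ = (8.99×10⁹)(1.054×10⁻¹⁵)/(0.230)³ = 7.788×10⁻⁴ N/C.
E_θ = 7.788×10⁻⁴·sin28° = 3.656×10⁻⁴ N/C.

E_θ ≈ 3.66×10⁻⁴ N/C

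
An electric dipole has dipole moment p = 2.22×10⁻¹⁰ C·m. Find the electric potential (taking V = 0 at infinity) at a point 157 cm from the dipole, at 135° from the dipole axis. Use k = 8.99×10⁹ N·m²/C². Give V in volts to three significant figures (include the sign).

V ≈ -0.573 V

The dipole potential is V = kp cosθ / r².
V = (8.99×10⁹)(2.22×10⁻¹⁰)·cos135° / (1.57)² = -0.5725 V.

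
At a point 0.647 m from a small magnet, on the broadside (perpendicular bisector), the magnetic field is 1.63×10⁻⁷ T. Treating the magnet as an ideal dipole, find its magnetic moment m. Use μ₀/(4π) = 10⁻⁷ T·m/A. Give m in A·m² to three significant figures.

In the equatorial plane B = (μ₀/4π)·m/r³, so m = Br³·4π/(μ₀).
m = (1.63×10⁻⁷)·(0.647)³ / (10⁻⁷) = 0.4415 A·m².

m ≈ 0.441 A·m²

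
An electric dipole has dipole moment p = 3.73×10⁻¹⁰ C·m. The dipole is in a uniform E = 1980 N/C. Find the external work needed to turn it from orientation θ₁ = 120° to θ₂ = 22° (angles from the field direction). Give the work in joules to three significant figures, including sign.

W_ext = ΔU = U(θ₂) − U(θ₁) = −pE cosθ₂ − (−pE cosθ₁) = pE(cosθ₁ − cosθ₂).
W = (3.73×10⁻¹⁰)(1980)·(cos120° − cos22°) = (7.385×10⁻⁷)·(-1.4272) = -1.054×10⁻⁶ J.

W ≈ -1.05×10⁻⁶ J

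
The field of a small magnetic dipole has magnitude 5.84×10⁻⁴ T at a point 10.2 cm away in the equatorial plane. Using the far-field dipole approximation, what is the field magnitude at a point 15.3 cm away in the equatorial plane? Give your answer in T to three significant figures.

B ≈ 1.73×10⁻⁴ T

Dipole fields scale as 1/r³ in the far field; the geometry is the same at both points.
B₂ = B₁ · (r₁/r₂)³ = 5.84×10⁻⁴ · (10.2/15.3)³.
(r₁/r₂)³ = (0.6667)³ = 0.2963.
B₂ ≈ 1.730×10⁻⁴ T.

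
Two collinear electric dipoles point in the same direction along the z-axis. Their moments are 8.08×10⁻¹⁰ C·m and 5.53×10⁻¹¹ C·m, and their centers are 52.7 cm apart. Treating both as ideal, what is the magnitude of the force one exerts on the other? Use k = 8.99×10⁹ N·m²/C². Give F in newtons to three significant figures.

F ≈ 3.12×10⁻⁸ N

On-axis field of dipole 1 at distance r: E = 2kp₁/r³. Force on dipole 2 is F = p₂·dE/dr (gradient along axis).
dE/dr = −6kp₁/r⁴, so |F| = 6kp₁p₂/r⁴ (attractive for aligned moments).
F = 6(8.99×10⁹)(8.08×10⁻¹⁰)(5.53×10⁻¹¹)/(0.527)⁴ = 3.125×10⁻⁸ N.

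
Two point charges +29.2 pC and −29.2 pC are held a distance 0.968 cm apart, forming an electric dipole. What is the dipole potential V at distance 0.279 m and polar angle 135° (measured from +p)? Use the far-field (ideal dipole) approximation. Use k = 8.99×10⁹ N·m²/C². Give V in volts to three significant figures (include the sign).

V ≈ -0.0231 V

Dipole moment p = qd = (2.92×10⁻¹¹ C)(0.00968 m) = 2.827×10⁻¹³ C·m.
The dipole potential is V = kp cosθ / r².
V = (8.99×10⁹)(2.827×10⁻¹³)·cos135° / (0.279)² = -0.02309 V.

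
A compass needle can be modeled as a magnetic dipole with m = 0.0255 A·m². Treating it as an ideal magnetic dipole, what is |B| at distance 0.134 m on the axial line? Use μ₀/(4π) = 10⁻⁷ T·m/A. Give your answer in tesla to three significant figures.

On axis B = (μ₀/4π)·2m/r³.
B = 2·(10⁻⁷)·(0.0255) / (0.134)³ = 2.120×10⁻⁶ T.

B ≈ 2.12×10⁻⁶ T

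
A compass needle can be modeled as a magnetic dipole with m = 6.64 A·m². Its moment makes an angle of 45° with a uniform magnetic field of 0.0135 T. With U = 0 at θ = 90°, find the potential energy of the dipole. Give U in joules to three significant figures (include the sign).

U = −m·B = −mB cosθ.
U = −(6.64)(0.0135)·cos45° = -0.06339 J.

U ≈ -0.0634 J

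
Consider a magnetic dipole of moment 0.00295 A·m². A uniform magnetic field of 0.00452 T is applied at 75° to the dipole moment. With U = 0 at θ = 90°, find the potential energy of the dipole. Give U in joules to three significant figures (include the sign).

U = −m·B = −mB cosθ.
U = −(0.00295)(0.00452)·cos75° = -3.451×10⁻⁶ J.

U ≈ -3.45×10⁻⁶ J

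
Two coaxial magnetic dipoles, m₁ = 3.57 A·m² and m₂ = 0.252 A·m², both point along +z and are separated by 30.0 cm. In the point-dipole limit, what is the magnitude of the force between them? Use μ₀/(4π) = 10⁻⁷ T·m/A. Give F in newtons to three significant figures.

On-axis B of dipole 1: B = (μ₀/4π)·2m₁/r³. Force on dipole 2: F = m₂·dB/dr.
dB/dr = −(μ₀/4π)·6m₁/r⁴, so |F| = (μ₀/4π)·6m₁m₂/r⁴.
F = 6(10⁻⁷)(3.57)(0.252)/(0.300)⁴ = 6.664×10⁻⁵ N.

F ≈ 6.66×10⁻⁵ N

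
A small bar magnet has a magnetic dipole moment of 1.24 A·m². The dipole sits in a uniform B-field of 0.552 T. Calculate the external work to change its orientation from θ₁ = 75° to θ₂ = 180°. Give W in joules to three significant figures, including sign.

W ≈ 0.862 J

W_ext = ΔU = −mB cosθ₂ + mB cosθ₁ = mB(cosθ₁ − cosθ₂).
W = (1.24)(0.552)·(cos75° − cos180°) = (0.6845)·(+1.2588) = 0.8616 J.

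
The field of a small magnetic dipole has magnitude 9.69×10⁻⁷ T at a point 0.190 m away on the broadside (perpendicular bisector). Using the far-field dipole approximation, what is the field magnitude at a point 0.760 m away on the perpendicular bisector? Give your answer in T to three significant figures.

B ≈ 1.51×10⁻⁸ T

Dipole fields scale as 1/r³ in the far field; the geometry is the same at both points.
B₂ = B₁ · (r₁/r₂)³ = 9.69×10⁻⁷ · (0.190/0.760)³.
(r₁/r₂)³ = (0.25)³ = 0.01562.
B₂ ≈ 1.514×10⁻⁸ T.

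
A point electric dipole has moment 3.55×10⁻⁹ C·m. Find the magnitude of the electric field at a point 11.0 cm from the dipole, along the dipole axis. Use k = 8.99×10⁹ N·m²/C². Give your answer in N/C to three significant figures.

On the dipole axis E = 2kp/r³.
E = 2·(8.99×10⁹)(3.55×10⁻⁹) / (0.110)³ = 4.796×10⁴ N/C.

E ≈ 4.80×10⁴ N/C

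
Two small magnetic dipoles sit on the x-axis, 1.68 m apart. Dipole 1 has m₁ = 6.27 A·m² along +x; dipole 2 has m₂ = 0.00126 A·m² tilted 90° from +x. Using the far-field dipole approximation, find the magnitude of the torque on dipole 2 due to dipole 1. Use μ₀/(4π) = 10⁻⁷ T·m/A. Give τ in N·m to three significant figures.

τ ≈ 3.33×10⁻¹⁰ N·m

Dipole B is on the axis of dipole A, so B₁ there is axial: B₁ = (μ₀/4π)·2m₁/r³ along +x.
B₁ = 2(10⁻⁷)(6.27)/(1.68)³ = 2.645×10⁻⁷ T.
τ = m₂ B₁ sinθ.
τ = (0.00126)(2.645×10⁻⁷)·sin90° = 3.332×10⁻¹⁰ N·m.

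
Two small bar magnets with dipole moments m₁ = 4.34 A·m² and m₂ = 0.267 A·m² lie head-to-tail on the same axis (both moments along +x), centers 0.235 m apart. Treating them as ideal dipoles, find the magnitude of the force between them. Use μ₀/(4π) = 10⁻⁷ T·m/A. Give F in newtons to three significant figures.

F ≈ 2.28×10⁻⁴ N

On-axis B of dipole 1: B = (μ₀/4π)·2m₁/r³. Force on dipole 2: F = m₂·dB/dr.
dB/dr = −(μ₀/4π)·6m₁/r⁴, so |F| = (μ₀/4π)·6m₁m₂/r⁴.
F = 6(10⁻⁷)(4.34)(0.267)/(0.235)⁴ = 2.280×10⁻⁴ N.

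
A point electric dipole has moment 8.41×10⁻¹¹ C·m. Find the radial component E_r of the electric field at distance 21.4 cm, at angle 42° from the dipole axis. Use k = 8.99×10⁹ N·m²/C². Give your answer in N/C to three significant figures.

E_r ≈ 115 N/C

For a dipole, E_r = (2kp cosθ)/r³.
kp/r³ = (8.99×10⁹)(8.41×10⁻¹¹)/(0.214)³ = 77.15 N/C.
E_r = 2·77.15·cos42° = 114.7 N/C.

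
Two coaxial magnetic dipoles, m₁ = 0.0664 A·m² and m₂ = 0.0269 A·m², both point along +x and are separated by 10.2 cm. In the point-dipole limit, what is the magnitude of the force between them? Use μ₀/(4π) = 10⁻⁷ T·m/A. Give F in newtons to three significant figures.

F ≈ 9.90×10⁻⁶ N

On-axis B of dipole 1: B = (μ₀/4π)·2m₁/r³. Force on dipole 2: F = m₂·dB/dr.
dB/dr = −(μ₀/4π)·6m₁/r⁴, so |F| = (μ₀/4π)·6m₁m₂/r⁴.
F = 6(10⁻⁷)(0.0664)(0.0269)/(0.102)⁴ = 9.901×10⁻⁶ N.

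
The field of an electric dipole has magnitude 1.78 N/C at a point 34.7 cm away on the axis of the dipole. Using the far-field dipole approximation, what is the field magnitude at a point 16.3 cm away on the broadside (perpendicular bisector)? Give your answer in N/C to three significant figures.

E ≈ 8.59 N/C

Dipole fields scale as 1/r³ in the far field.
The axial field is twice the equatorial field at the same r, so the geometry factor is 1/2.
E₂ = E₁ · (1/2) · (r₁/r₂)³ = 1.78 · 0.5 · (34.7/16.3)³.
(r₁/r₂)³ = (2.129)³ = 9.648.
E₂ ≈ 8.586 N/C.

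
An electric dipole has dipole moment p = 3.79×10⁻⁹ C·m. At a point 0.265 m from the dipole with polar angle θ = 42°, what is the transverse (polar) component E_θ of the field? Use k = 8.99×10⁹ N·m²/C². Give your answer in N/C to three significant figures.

E_θ ≈ 1230 N/C

For a dipole, E_θ = (kp sinθ)/r³.
kp/r³ = (8.99×10⁹)(3.79×10⁻⁹)/(0.265)³ = 1831 N/C.
E_θ = 1831·sin42° = 1225 N/C.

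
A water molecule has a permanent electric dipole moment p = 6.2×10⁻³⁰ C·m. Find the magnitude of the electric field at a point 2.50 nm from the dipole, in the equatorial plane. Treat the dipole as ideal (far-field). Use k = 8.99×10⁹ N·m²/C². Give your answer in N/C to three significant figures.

On the perpendicular bisector E = kp/r³ (half the axial value at the same distance).
E = (8.99×10⁹)(6.20×10⁻³⁰) / (2.50×10⁻⁹)³ = 3.567×10⁶ N/C.

E ≈ 3.57×10⁶ N/C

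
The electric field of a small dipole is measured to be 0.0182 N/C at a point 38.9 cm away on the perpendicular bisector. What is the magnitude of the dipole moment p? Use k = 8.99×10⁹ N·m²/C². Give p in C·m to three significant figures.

p ≈ 1.19×10⁻¹³ C·m

In the equatorial plane E = kp/r³, so p = Er³/(k).
p = (0.0182)·(0.389)³ / (8.99×10⁹) = 1.192×10⁻¹³ C·m.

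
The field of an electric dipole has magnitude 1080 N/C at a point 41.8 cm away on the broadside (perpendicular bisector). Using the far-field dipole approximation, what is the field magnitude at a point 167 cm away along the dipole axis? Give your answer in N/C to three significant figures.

Dipole fields scale as 1/r³ in the far field.
The axial field is twice the equatorial field at the same r, so the geometry factor is 2/1.
E₂ = E₁ · (2/1) · (r₁/r₂)³ = 1080 · 2 · (41.8/167)³.
(r₁/r₂)³ = (0.2503)³ = 0.01568.
E₂ ≈ 33.87 N/C.

E ≈ 33.9 N/C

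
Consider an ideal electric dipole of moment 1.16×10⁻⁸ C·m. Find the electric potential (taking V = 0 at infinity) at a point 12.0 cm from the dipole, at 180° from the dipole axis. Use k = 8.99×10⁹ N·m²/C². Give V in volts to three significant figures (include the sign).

The dipole potential is V = kp cosθ / r².
V = (8.99×10⁹)(1.16×10⁻⁸)·cos180° / (0.120)² = -7242 V.

V ≈ -7240 V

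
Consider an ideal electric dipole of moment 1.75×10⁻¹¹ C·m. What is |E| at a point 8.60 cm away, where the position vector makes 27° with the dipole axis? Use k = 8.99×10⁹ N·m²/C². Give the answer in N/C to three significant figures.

At angle θ the dipole field magnitude is E = (kp/r³)·√(1 + 3cos²θ).
kp/r³ = (8.99×10⁹)(1.75×10⁻¹¹) / (0.0860)³ = 247.3 N/C.
√(1 + 3cos²27°) = √(1 + 3·0.7939) = √3.3817 ≈ 1.8389.
E ≈ 247.3 × 1.839 = 454.9 N/C.

E ≈ 455 N/C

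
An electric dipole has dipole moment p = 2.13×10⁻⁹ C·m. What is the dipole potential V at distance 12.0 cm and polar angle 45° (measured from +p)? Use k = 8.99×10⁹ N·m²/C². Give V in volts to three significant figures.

The dipole potential is V = kp cosθ / r².
V = (8.99×10⁹)(2.13×10⁻⁹)·cos45° / (0.120)² = 940.3 V.

V ≈ 940 V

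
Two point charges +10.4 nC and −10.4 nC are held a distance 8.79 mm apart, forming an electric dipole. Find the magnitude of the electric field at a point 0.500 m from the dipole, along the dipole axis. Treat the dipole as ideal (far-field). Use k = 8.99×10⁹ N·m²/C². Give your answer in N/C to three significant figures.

Dipole moment p = qd = (1.04×10⁻⁸ C)(0.00879 m) = 9.142×10⁻¹¹ C·m.
On the dipole axis E = 2kp/r³.
E = 2·(8.99×10⁹)(9.142×10⁻¹¹) / (0.500)³ = 13.15 N/C.

E ≈ 13.1 N/C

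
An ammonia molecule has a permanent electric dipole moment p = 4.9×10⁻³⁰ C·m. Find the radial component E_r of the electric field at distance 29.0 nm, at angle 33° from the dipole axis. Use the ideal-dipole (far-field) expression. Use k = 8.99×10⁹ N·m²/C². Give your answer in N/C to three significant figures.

For a dipole, E_r = (2kp cosθ)/r³.
kp/r³ = (8.99×10⁹)(4.90×10⁻³⁰)/(2.90×10⁻⁸)³ = 1806 N/C.
E_r = 2·1806·cos33° = 3030 N/C.

E_r ≈ 3030 N/C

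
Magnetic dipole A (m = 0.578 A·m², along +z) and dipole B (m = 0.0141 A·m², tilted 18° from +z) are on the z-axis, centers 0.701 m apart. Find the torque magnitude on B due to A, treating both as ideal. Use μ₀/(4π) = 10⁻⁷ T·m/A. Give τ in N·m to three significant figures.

τ ≈ 1.46×10⁻⁹ N·m

Dipole B is on the axis of dipole A, so B₁ there is axial: B₁ = (μ₀/4π)·2m₁/r³ along +z.
B₁ = 2(10⁻⁷)(0.578)/(0.701)³ = 3.356×10⁻⁷ T.
τ = m₂ B₁ sinθ.
τ = (0.0141)(3.356×10⁻⁷)·sin18° = 1.462×10⁻⁹ N·m.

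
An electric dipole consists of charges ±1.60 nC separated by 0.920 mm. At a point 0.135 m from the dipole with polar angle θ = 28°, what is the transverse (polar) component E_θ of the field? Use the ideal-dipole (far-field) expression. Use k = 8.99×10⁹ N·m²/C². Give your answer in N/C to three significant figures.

E_θ ≈ 2.53 N/C

Dipole moment p = qd = (1.60×10⁻⁹ C)(9.20×10⁻⁴ m) = 1.472×10⁻¹² C·m.
For a dipole, E_θ = (kp sinθ)/r³.
kp/r³ = (8.99×10⁹)(1.472×10⁻¹²)/(0.135)³ = 5.379 N/C.
E_θ = 5.379·sin28° = 2.525 N/C.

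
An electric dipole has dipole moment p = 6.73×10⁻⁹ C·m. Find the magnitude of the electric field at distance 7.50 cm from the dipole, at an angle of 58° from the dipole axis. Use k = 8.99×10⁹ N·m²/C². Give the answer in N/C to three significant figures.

E ≈ 1.95×10⁵ N/C

At angle θ the dipole field magnitude is E = (kp/r³)·√(1 + 3cos²θ).
kp/r³ = (8.99×10⁹)(6.73×10⁻⁹) / (0.0750)³ = 1.434×10⁵ N/C.
√(1 + 3cos²58°) = √(1 + 3·0.2808) = √1.8424 ≈ 1.3574.
E ≈ 1.434×10⁵ × 1.357 = 1.947×10⁵ N/C.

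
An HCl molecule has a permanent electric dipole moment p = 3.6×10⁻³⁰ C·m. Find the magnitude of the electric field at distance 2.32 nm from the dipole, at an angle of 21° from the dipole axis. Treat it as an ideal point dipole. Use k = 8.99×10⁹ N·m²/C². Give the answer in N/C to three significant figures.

E ≈ 4.93×10⁶ N/C

At angle θ the dipole field magnitude is E = (kp/r³)·√(1 + 3cos²θ).
kp/r³ = (8.99×10⁹)(3.60×10⁻³⁰) / (2.32×10⁻⁹)³ = 2.592×10⁶ N/C.
√(1 + 3cos²21°) = √(1 + 3·0.8716) = √3.6147 ≈ 1.9012.
E ≈ 2.592×10⁶ × 1.901 = 4.928×10⁶ N/C.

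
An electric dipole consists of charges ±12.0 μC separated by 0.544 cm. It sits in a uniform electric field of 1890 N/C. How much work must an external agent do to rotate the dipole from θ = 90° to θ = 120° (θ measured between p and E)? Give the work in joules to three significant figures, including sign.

Dipole moment p = qd = (1.20×10⁻⁵ C)(0.00544 m) = 6.528×10⁻⁸ C·m.
W_ext = ΔU = U(θ₂) − U(θ₁) = −pE cosθ₂ − (−pE cosθ₁) = pE(cosθ₁ − cosθ₂).
W = (6.528×10⁻⁸)(1890)·(cos90° − cos120°) = (1.234×10⁻⁴)·(+0.5000) = 6.169×10⁻⁵ J.

W ≈ 6.17×10⁻⁵ J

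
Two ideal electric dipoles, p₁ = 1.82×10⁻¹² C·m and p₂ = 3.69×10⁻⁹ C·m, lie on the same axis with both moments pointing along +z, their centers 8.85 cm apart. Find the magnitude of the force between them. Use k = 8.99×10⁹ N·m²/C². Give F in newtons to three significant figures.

On-axis field of dipole 1 at distance r: E = 2kp₁/r³. Force on dipole 2 is F = p₂·dE/dr (gradient along axis).
dE/dr = −6kp₁/r⁴, so |F| = 6kp₁p₂/r⁴ (attractive for aligned moments).
F = 6(8.99×10⁹)(1.82×10⁻¹²)(3.69×10⁻⁹)/(0.0885)⁴ = 5.905×10⁻⁶ N.

F ≈ 5.91×10⁻⁶ N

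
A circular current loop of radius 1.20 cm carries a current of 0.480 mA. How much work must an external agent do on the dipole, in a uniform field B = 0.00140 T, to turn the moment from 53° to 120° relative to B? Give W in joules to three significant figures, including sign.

Magnetic moment m = IA = Iπa² = (4.80×10⁻⁴)·π·(0.0120)² = 2.171×10⁻⁷ A·m².
W_ext = ΔU = −mB cosθ₂ + mB cosθ₁ = mB(cosθ₁ − cosθ₂).
W = (2.171×10⁻⁷)(0.00140)·(cos53° − cos120°) = (3.039×10⁻¹⁰)·(+1.1018) = 3.349×10⁻¹⁰ J.

W ≈ 3.35×10⁻¹⁰ J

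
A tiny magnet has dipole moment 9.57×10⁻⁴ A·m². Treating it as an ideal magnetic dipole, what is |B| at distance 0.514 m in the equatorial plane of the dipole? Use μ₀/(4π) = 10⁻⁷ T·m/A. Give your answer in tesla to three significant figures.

In the equatorial plane B = (μ₀/4π)·m/r³ (half the axial value).
B = (10⁻⁷)·(9.57×10⁻⁴) / (0.514)³ = 7.047×10⁻¹⁰ T.

B ≈ 7.05×10⁻¹⁰ T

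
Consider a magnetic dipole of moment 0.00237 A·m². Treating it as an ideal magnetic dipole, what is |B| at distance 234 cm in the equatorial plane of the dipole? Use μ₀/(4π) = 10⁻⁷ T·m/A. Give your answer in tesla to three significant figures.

B ≈ 1.85×10⁻¹¹ T

In the equatorial plane B = (μ₀/4π)·m/r³ (half the axial value).
B = (10⁻⁷)·(0.00237) / (2.34)³ = 1.850×10⁻¹¹ T.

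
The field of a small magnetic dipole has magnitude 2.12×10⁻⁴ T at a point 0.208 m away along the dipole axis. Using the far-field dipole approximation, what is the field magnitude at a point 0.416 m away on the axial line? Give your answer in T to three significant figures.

Dipole fields scale as 1/r³ in the far field; the geometry is the same at both points.
B₂ = B₁ · (r₁/r₂)³ = 2.12×10⁻⁴ · (0.208/0.416)³.
(r₁/r₂)³ = (0.5)³ = 0.125.
B₂ ≈ 2.650×10⁻⁵ T.

B ≈ 2.65×10⁻⁵ T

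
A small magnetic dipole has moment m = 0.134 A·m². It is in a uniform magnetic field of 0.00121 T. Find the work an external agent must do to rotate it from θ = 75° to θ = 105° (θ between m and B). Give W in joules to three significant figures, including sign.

W ≈ 8.39×10⁻⁵ J

W_ext = ΔU = −mB cosθ₂ + mB cosθ₁ = mB(cosθ₁ − cosθ₂).
W = (0.134)(0.00121)·(cos75° − cos105°) = (1.621×10⁻⁴)·(+0.5176) = 8.393×10⁻⁵ J.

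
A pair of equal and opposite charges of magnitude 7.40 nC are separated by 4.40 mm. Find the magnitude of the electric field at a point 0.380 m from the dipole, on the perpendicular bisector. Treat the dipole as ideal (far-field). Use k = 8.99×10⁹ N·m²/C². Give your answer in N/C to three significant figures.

E ≈ 5.33 N/C

Dipole moment p = qd = (7.40×10⁻⁹ C)(0.00440 m) = 3.256×10⁻¹¹ C·m.
In the equatorial plane E = kp/r³.
E = (8.99×10⁹)(3.256×10⁻¹¹) / (0.380)³ = 5.334 N/C.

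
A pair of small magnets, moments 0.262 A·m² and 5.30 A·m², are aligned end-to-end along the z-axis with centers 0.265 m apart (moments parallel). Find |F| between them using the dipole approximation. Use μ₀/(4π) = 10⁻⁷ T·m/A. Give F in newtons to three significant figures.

On-axis B of dipole 1: B = (μ₀/4π)·2m₁/r³. Force on dipole 2: F = m₂·dB/dr.
dB/dr = −(μ₀/4π)·6m₁/r⁴, so |F| = (μ₀/4π)·6m₁m₂/r⁴.
F = 6(10⁻⁷)(0.262)(5.30)/(0.265)⁴ = 1.689×10⁻⁴ N.

F ≈ 1.69×10⁻⁴ N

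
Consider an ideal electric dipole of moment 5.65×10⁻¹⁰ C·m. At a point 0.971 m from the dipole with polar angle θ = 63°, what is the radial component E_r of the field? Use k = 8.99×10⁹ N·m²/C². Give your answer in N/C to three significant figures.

E_r ≈ 5.04 N/C

For a dipole, E_r = (2kp cosθ)/r³.
kp/r³ = (8.99×10⁹)(5.65×10⁻¹⁰)/(0.971)³ = 5.548 N/C.
E_r = 2·5.548·cos63° = 5.038 N/C.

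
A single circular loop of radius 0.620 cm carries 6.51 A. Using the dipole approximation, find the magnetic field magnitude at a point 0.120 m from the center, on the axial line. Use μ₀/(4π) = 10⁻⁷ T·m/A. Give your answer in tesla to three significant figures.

B ≈ 9.10×10⁻⁸ T

Magnetic moment m = IA = Iπa² = (6.51)·π·(0.00620)² = 7.862×10⁻⁴ A·m².
On axis B = (μ₀/4π)·2m/r³.
B = 2·(10⁻⁷)·(7.862×10⁻⁴) / (0.120)³ = 9.100×10⁻⁸ T.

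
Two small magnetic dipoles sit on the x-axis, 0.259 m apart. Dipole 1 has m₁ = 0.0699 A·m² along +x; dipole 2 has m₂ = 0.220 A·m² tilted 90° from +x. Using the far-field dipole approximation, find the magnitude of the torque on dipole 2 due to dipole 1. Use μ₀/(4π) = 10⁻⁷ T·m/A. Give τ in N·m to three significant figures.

τ ≈ 1.77×10⁻⁷ N·m

Dipole B is on the axis of dipole A, so B₁ there is axial: B₁ = (μ₀/4π)·2m₁/r³ along +x.
B₁ = 2(10⁻⁷)(0.0699)/(0.259)³ = 8.047×10⁻⁷ T.
τ = m₂ B₁ sinθ.
τ = (0.220)(8.047×10⁻⁷)·sin90° = 1.770×10⁻⁷ N·m.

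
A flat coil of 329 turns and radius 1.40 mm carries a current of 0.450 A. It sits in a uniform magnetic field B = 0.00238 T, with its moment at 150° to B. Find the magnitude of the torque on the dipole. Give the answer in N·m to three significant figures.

m = NIA = NIπa² = 329·(0.450)·π·(0.00140)² = 9.116×10⁻⁴ A·m².
Torque on a magnetic dipole: τ = mB sinθ.
τ = (9.116×10⁻⁴)(0.00238)·sin150° = 1.085×10⁻⁶ N·m.

τ ≈ 1.08×10⁻⁶ N·m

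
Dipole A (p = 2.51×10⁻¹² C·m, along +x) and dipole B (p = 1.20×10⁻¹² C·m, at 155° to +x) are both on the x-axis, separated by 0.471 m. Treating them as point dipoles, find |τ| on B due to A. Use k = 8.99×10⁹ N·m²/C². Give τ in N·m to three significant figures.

τ ≈ 2.19×10⁻¹³ N·m

The second dipole sits on the axis of the first, so the field there is axial: E₁ = 2kp₁/r³ along +x.
E₁ = 2(8.99×10⁹)(2.51×10⁻¹²)/(0.471)³ = 0.4319 N/C.
Torque on the second dipole: τ = p₂ E₁ sinθ.
τ = (1.20×10⁻¹²)(0.4319)·sin155° = 2.190×10⁻¹³ N·m.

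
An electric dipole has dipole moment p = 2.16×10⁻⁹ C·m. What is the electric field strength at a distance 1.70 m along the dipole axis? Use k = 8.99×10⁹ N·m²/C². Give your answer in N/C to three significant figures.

On the dipole axis E = 2kp/r³.
E = 2·(8.99×10⁹)(2.16×10⁻⁹) / (1.70)³ = 7.905 N/C.

E ≈ 7.90 N/C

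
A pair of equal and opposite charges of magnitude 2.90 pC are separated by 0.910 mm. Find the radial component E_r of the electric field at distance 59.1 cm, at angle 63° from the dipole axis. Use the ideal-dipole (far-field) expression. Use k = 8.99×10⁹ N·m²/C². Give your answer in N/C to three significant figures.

Dipole moment p = qd = (2.90×10⁻¹² C)(9.10×10⁻⁴ m) = 2.639×10⁻¹⁵ C·m.
For a dipole, E_r = (2kp cosθ)/r³.
kp/r³ = (8.99×10⁹)(2.639×10⁻¹⁵)/(0.591)³ = 1.149×10⁻⁴ N/C.
E_r = 2·1.149×10⁻⁴·cos63° = 1.044×10⁻⁴ N/C.

E_r ≈ 1.04×10⁻⁴ N/C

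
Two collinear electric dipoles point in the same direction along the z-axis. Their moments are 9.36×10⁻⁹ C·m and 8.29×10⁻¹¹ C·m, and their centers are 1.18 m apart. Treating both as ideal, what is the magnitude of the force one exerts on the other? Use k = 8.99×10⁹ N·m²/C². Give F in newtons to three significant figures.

F ≈ 2.16×10⁻⁸ N

On-axis field of dipole 1 at distance r: E = 2kp₁/r³. Force on dipole 2 is F = p₂·dE/dr (gradient along axis).
dE/dr = −6kp₁/r⁴, so |F| = 6kp₁p₂/r⁴ (attractive for aligned moments).
F = 6(8.99×10⁹)(9.36×10⁻⁹)(8.29×10⁻¹¹)/(1.18)⁴ = 2.159×10⁻⁸ N.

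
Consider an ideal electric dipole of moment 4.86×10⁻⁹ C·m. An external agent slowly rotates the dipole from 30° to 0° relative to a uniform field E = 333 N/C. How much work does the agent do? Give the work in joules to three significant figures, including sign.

W_ext = ΔU = U(θ₂) − U(θ₁) = −pE cosθ₂ − (−pE cosθ₁) = pE(cosθ₁ − cosθ₂).
W = (4.86×10⁻⁹)(333)·(cos30° − cos0°) = (1.618×10⁻⁶)·(-0.1340) = -2.168×10⁻⁷ J.

W ≈ -2.17×10⁻⁷ J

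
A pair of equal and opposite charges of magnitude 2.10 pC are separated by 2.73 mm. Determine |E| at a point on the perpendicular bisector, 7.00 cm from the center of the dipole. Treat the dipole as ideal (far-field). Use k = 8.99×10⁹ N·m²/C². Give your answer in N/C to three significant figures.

E ≈ 0.150 N/C

Dipole moment p = qd = (2.10×10⁻¹² C)(0.00273 m) = 5.733×10⁻¹⁵ C·m.
In the equatorial plane E = kp/r³.
E = (8.99×10⁹)(5.733×10⁻¹⁵) / (0.0700)³ = 0.1503 N/C.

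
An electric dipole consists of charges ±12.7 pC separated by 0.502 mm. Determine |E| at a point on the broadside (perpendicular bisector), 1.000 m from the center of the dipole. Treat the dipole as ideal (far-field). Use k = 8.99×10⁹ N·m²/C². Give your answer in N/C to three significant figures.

Dipole moment p = qd = (1.27×10⁻¹¹ C)(5.02×10⁻⁴ m) = 6.375×10⁻¹⁵ C·m.
On the perpendicular bisector E = kp/r³ (half the axial value at the same distance).
E = (8.99×10⁹)(6.375×10⁻¹⁵) / (1.00)³ = 5.731×10⁻⁵ N/C.

E ≈ 5.73×10⁻⁵ N/C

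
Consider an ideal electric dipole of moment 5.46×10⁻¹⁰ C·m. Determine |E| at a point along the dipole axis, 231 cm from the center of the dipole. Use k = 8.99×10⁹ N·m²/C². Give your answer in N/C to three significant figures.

On the dipole axis E = 2kp/r³.
E = 2·(8.99×10⁹)(5.46×10⁻¹⁰) / (2.31)³ = 0.7964 N/C.

E ≈ 0.796 N/C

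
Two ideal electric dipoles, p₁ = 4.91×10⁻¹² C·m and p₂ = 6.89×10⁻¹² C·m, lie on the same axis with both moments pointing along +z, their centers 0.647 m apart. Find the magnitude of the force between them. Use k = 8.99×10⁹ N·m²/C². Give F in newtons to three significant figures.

On-axis field of dipole 1 at distance r: E = 2kp₁/r³. Force on dipole 2 is F = p₂·dE/dr (gradient along axis).
dE/dr = −6kp₁/r⁴, so |F| = 6kp₁p₂/r⁴ (attractive for aligned moments).
F = 6(8.99×10⁹)(4.91×10⁻¹²)(6.89×10⁻¹²)/(0.647)⁴ = 1.041×10⁻¹¹ N.

F ≈ 1.04×10⁻¹¹ N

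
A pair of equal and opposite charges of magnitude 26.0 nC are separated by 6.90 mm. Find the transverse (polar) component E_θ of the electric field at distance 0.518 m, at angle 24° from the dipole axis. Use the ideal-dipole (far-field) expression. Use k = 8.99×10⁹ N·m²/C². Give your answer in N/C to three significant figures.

E_θ ≈ 4.72 N/C

Dipole moment p = qd = (2.60×10⁻⁸ C)(0.00690 m) = 1.794×10⁻¹⁰ C·m.
For a dipole, E_θ = (kp sinθ)/r³.
kp/r³ = (8.99×10⁹)(1.794×10⁻¹⁰)/(0.518)³ = 11.60 N/C.
E_θ = 11.60·sin24° = 4.720 N/C.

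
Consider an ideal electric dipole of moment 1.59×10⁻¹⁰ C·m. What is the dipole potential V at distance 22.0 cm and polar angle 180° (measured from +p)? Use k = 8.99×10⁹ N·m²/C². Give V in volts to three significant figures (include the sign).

V ≈ -29.5 V

The dipole potential is V = kp cosθ / r².
V = (8.99×10⁹)(1.59×10⁻¹⁰)·cos180° / (0.220)² = -29.53 V.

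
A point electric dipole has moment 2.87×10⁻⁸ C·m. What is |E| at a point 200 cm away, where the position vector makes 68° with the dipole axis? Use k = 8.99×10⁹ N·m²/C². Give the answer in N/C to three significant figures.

E ≈ 38.4 N/C

At angle θ the dipole field magnitude is E = (kp/r³)·√(1 + 3cos²θ).
kp/r³ = (8.99×10⁹)(2.87×10⁻⁸) / (2.00)³ = 32.25 N/C.
√(1 + 3cos²68°) = √(1 + 3·0.1403) = √1.4210 ≈ 1.1921.
E ≈ 32.25 × 1.192 = 38.45 N/C.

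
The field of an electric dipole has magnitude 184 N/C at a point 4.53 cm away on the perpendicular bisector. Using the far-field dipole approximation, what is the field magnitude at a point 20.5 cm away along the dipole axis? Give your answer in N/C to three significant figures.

Dipole fields scale as 1/r³ in the far field.
The axial field is twice the equatorial field at the same r, so the geometry factor is 2/1.
E₂ = E₁ · (2/1) · (r₁/r₂)³ = 184 · 2 · (4.53/20.5)³.
(r₁/r₂)³ = (0.221)³ = 0.01079.
E₂ ≈ 3.971 N/C.

E ≈ 3.97 N/C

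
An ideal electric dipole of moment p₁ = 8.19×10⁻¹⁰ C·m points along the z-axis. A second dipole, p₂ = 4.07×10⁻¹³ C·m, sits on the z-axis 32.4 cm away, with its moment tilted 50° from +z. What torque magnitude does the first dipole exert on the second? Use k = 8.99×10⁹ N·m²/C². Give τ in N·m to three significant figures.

τ ≈ 1.35×10⁻¹⁰ N·m

The second dipole sits on the axis of the first, so the field there is axial: E₁ = 2kp₁/r³ along +z.
E₁ = 2(8.99×10⁹)(8.19×10⁻¹⁰)/(0.324)³ = 433.0 N/C.
Torque on the second dipole: τ = p₂ E₁ sinθ.
τ = (4.07×10⁻¹³)(433.0)·sin50° = 1.350×10⁻¹⁰ N·m.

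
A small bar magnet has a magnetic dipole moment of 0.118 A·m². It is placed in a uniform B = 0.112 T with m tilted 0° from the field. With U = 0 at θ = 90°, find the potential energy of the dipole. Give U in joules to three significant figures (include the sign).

U = −m·B = −mB cosθ.
U = −(0.118)(0.112)·cos0° = -0.01322 J.

U ≈ -0.0132 J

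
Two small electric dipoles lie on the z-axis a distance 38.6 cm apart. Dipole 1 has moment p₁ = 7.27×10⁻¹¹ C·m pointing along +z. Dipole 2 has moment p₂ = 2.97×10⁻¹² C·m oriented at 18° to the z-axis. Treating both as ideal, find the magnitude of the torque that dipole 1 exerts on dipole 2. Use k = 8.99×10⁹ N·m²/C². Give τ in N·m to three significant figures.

τ ≈ 2.09×10⁻¹¹ N·m

The second dipole sits on the axis of the first, so the field there is axial: E₁ = 2kp₁/r³ along +z.
E₁ = 2(8.99×10⁹)(7.27×10⁻¹¹)/(0.386)³ = 22.73 N/C.
Torque on the second dipole: τ = p₂ E₁ sinθ.
τ = (2.97×10⁻¹²)(22.73)·sin18° = 2.086×10⁻¹¹ N·m.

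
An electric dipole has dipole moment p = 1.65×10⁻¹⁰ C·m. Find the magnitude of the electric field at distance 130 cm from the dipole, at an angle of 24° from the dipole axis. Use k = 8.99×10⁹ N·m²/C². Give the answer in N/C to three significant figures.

E ≈ 1.26 N/C

At angle θ the dipole field magnitude is E = (kp/r³)·√(1 + 3cos²θ).
kp/r³ = (8.99×10⁹)(1.65×10⁻¹⁰) / (1.30)³ = 0.6752 N/C.
√(1 + 3cos²24°) = √(1 + 3·0.8346) = √3.5037 ≈ 1.8718.
E ≈ 0.6752 × 1.872 = 1.264 N/C.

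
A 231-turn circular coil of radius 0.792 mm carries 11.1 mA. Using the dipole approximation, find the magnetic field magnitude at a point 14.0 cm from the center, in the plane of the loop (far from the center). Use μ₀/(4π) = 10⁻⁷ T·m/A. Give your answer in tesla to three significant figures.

m = NIA = NIπa² = 231·(0.0111)·π·(7.92×10⁻⁴)² = 5.053×10⁻⁶ A·m².
In the equatorial plane B = (μ₀/4π)·m/r³ (half the axial value).
B = (10⁻⁷)·(5.053×10⁻⁶) / (0.140)³ = 1.841×10⁻¹⁰ T.

B ≈ 1.84×10⁻¹⁰ T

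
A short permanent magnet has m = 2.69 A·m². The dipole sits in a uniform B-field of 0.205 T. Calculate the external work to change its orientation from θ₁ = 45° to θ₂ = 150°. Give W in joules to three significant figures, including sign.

W_ext = ΔU = −mB cosθ₂ + mB cosθ₁ = mB(cosθ₁ − cosθ₂).
W = (2.69)(0.205)·(cos45° − cos150°) = (0.5514)·(+1.5731) = 0.8675 J.

W ≈ 0.868 J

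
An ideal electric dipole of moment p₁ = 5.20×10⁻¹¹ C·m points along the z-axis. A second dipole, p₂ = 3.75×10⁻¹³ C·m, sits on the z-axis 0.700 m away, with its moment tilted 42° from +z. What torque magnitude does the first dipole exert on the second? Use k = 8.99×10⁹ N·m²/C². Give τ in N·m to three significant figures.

τ ≈ 6.84×10⁻¹³ N·m

The second dipole sits on the axis of the first, so the field there is axial: E₁ = 2kp₁/r³ along +z.
E₁ = 2(8.99×10⁹)(5.20×10⁻¹¹)/(0.700)³ = 2.726 N/C.
Torque on the second dipole: τ = p₂ E₁ sinθ.
τ = (3.75×10⁻¹³)(2.726)·sin42° = 6.840×10⁻¹³ N·m.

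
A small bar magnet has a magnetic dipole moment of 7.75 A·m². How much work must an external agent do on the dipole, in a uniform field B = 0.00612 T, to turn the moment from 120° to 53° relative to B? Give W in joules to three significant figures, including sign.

W_ext = ΔU = −mB cosθ₂ + mB cosθ₁ = mB(cosθ₁ − cosθ₂).
W = (7.75)(0.00612)·(cos120° − cos53°) = (0.04743)·(-1.1018) = -0.05226 J.

W ≈ -0.0523 J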